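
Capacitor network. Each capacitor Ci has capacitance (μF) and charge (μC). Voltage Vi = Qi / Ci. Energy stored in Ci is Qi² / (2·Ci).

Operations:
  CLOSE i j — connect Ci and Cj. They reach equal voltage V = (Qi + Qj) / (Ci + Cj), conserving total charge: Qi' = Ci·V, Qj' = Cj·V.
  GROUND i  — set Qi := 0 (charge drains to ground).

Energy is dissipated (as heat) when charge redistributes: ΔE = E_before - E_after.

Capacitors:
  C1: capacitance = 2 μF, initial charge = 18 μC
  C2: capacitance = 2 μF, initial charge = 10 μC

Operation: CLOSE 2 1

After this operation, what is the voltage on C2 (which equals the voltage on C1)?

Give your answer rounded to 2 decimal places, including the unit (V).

Initial: C1(2μF, Q=18μC, V=9.00V), C2(2μF, Q=10μC, V=5.00V)
Op 1: CLOSE 2-1: Q_total=28.00, C_total=4.00, V=7.00; Q2=14.00, Q1=14.00; dissipated=8.000

Answer: 7.00 V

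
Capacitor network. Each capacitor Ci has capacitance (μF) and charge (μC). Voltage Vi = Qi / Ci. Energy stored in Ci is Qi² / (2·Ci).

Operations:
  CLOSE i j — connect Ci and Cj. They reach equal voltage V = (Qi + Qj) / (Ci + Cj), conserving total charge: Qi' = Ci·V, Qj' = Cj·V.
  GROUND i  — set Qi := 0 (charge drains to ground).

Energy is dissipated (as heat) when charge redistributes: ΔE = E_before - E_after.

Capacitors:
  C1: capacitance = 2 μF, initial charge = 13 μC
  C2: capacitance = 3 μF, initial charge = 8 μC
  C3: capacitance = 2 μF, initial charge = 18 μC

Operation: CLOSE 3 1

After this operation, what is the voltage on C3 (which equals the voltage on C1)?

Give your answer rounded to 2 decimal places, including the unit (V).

Initial: C1(2μF, Q=13μC, V=6.50V), C2(3μF, Q=8μC, V=2.67V), C3(2μF, Q=18μC, V=9.00V)
Op 1: CLOSE 3-1: Q_total=31.00, C_total=4.00, V=7.75; Q3=15.50, Q1=15.50; dissipated=3.125

Answer: 7.75 V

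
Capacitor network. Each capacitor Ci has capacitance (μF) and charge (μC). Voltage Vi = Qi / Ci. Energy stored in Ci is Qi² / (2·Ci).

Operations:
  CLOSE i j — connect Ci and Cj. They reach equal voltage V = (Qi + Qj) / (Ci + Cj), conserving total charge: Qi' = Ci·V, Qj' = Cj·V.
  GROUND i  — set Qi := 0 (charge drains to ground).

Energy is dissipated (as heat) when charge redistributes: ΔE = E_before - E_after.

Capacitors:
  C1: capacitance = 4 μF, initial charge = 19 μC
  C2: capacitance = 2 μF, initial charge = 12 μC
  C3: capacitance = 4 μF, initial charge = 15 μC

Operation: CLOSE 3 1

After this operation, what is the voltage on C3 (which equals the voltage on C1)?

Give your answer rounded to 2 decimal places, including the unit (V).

Answer: 4.25 V

Derivation:
Initial: C1(4μF, Q=19μC, V=4.75V), C2(2μF, Q=12μC, V=6.00V), C3(4μF, Q=15μC, V=3.75V)
Op 1: CLOSE 3-1: Q_total=34.00, C_total=8.00, V=4.25; Q3=17.00, Q1=17.00; dissipated=1.000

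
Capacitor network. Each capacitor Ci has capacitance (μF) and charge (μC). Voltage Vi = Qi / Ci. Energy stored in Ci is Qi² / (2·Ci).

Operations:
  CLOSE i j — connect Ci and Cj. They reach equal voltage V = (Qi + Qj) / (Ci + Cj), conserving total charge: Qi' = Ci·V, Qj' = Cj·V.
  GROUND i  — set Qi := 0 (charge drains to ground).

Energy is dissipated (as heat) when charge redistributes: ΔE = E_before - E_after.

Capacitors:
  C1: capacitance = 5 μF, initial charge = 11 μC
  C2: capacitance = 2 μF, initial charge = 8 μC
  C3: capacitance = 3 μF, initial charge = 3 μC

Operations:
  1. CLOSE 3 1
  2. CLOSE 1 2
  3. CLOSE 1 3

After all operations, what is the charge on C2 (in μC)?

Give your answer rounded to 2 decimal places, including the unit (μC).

Answer: 4.79 μC

Derivation:
Initial: C1(5μF, Q=11μC, V=2.20V), C2(2μF, Q=8μC, V=4.00V), C3(3μF, Q=3μC, V=1.00V)
Op 1: CLOSE 3-1: Q_total=14.00, C_total=8.00, V=1.75; Q3=5.25, Q1=8.75; dissipated=1.350
Op 2: CLOSE 1-2: Q_total=16.75, C_total=7.00, V=2.39; Q1=11.96, Q2=4.79; dissipated=3.616
Op 3: CLOSE 1-3: Q_total=17.21, C_total=8.00, V=2.15; Q1=10.76, Q3=6.46; dissipated=0.387
Final charges: Q1=10.76, Q2=4.79, Q3=6.46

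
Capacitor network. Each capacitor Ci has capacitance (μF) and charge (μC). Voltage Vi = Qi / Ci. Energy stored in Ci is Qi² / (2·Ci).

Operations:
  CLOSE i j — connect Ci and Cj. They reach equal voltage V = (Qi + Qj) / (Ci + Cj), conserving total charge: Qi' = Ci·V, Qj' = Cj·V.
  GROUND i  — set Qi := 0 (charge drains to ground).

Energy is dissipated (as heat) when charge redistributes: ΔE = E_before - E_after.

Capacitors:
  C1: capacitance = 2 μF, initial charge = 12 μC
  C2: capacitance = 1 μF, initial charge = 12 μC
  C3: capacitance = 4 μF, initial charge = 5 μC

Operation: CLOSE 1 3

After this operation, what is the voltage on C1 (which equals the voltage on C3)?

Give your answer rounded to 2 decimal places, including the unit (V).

Answer: 2.83 V

Derivation:
Initial: C1(2μF, Q=12μC, V=6.00V), C2(1μF, Q=12μC, V=12.00V), C3(4μF, Q=5μC, V=1.25V)
Op 1: CLOSE 1-3: Q_total=17.00, C_total=6.00, V=2.83; Q1=5.67, Q3=11.33; dissipated=15.042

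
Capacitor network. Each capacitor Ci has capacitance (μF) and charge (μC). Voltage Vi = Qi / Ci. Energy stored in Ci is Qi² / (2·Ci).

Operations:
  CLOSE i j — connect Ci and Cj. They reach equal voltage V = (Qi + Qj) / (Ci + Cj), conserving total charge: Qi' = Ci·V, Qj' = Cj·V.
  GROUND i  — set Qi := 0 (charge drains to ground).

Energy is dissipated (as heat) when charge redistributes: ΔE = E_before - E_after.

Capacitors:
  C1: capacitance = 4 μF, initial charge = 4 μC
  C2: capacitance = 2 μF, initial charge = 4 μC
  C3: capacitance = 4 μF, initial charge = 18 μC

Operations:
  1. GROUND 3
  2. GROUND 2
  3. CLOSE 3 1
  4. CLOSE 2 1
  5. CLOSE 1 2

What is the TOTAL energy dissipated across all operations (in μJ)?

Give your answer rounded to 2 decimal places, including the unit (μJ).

Answer: 45.67 μJ

Derivation:
Initial: C1(4μF, Q=4μC, V=1.00V), C2(2μF, Q=4μC, V=2.00V), C3(4μF, Q=18μC, V=4.50V)
Op 1: GROUND 3: Q3=0; energy lost=40.500
Op 2: GROUND 2: Q2=0; energy lost=4.000
Op 3: CLOSE 3-1: Q_total=4.00, C_total=8.00, V=0.50; Q3=2.00, Q1=2.00; dissipated=1.000
Op 4: CLOSE 2-1: Q_total=2.00, C_total=6.00, V=0.33; Q2=0.67, Q1=1.33; dissipated=0.167
Op 5: CLOSE 1-2: Q_total=2.00, C_total=6.00, V=0.33; Q1=1.33, Q2=0.67; dissipated=0.000
Total dissipated: 45.667 μJ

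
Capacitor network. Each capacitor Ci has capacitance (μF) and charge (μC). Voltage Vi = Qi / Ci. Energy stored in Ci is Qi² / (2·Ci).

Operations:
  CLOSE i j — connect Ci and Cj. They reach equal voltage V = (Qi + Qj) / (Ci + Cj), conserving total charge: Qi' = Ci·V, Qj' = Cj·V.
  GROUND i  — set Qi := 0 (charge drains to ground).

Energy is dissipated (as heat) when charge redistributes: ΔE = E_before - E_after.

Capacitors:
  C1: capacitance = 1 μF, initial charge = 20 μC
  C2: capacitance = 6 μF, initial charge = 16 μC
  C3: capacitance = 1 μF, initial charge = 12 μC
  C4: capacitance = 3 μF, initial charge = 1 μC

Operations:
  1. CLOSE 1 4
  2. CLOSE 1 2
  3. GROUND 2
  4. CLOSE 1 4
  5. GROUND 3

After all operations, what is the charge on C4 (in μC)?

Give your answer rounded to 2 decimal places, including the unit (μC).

Answer: 14.09 μC

Derivation:
Initial: C1(1μF, Q=20μC, V=20.00V), C2(6μF, Q=16μC, V=2.67V), C3(1μF, Q=12μC, V=12.00V), C4(3μF, Q=1μC, V=0.33V)
Op 1: CLOSE 1-4: Q_total=21.00, C_total=4.00, V=5.25; Q1=5.25, Q4=15.75; dissipated=145.042
Op 2: CLOSE 1-2: Q_total=21.25, C_total=7.00, V=3.04; Q1=3.04, Q2=18.21; dissipated=2.860
Op 3: GROUND 2: Q2=0; energy lost=27.647
Op 4: CLOSE 1-4: Q_total=18.79, C_total=4.00, V=4.70; Q1=4.70, Q4=14.09; dissipated=1.839
Op 5: GROUND 3: Q3=0; energy lost=72.000
Final charges: Q1=4.70, Q2=0.00, Q3=0.00, Q4=14.09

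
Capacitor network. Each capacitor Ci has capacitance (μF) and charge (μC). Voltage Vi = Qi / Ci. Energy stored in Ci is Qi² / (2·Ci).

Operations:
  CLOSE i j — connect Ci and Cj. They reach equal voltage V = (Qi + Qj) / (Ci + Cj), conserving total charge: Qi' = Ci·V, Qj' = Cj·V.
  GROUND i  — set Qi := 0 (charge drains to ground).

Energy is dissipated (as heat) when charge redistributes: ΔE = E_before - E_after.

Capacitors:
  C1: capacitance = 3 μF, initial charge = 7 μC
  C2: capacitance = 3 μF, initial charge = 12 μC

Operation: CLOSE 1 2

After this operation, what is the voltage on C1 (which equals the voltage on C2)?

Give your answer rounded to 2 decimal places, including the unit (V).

Answer: 3.17 V

Derivation:
Initial: C1(3μF, Q=7μC, V=2.33V), C2(3μF, Q=12μC, V=4.00V)
Op 1: CLOSE 1-2: Q_total=19.00, C_total=6.00, V=3.17; Q1=9.50, Q2=9.50; dissipated=2.083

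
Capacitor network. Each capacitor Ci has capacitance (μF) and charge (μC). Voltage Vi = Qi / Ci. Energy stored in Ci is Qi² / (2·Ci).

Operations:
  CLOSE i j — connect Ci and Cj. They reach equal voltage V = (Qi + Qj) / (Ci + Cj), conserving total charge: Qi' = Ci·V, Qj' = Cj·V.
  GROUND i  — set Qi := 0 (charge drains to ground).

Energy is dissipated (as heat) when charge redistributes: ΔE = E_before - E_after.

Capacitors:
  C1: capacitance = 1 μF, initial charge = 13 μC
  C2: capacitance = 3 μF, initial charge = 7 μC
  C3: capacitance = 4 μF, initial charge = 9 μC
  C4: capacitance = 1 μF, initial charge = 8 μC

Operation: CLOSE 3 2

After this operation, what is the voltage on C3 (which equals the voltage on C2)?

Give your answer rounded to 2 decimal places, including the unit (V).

Answer: 2.29 V

Derivation:
Initial: C1(1μF, Q=13μC, V=13.00V), C2(3μF, Q=7μC, V=2.33V), C3(4μF, Q=9μC, V=2.25V), C4(1μF, Q=8μC, V=8.00V)
Op 1: CLOSE 3-2: Q_total=16.00, C_total=7.00, V=2.29; Q3=9.14, Q2=6.86; dissipated=0.006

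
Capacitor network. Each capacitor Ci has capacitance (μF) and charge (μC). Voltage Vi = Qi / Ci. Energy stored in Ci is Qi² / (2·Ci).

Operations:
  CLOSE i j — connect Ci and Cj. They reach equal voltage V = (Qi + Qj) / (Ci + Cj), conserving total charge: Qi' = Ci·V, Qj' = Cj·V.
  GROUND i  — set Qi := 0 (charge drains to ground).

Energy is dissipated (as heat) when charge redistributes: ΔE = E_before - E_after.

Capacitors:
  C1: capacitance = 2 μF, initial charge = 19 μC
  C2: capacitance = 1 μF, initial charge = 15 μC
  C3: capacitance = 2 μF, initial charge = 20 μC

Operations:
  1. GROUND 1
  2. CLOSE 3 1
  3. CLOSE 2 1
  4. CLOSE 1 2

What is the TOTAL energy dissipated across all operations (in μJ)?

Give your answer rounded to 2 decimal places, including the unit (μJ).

Answer: 173.58 μJ

Derivation:
Initial: C1(2μF, Q=19μC, V=9.50V), C2(1μF, Q=15μC, V=15.00V), C3(2μF, Q=20μC, V=10.00V)
Op 1: GROUND 1: Q1=0; energy lost=90.250
Op 2: CLOSE 3-1: Q_total=20.00, C_total=4.00, V=5.00; Q3=10.00, Q1=10.00; dissipated=50.000
Op 3: CLOSE 2-1: Q_total=25.00, C_total=3.00, V=8.33; Q2=8.33, Q1=16.67; dissipated=33.333
Op 4: CLOSE 1-2: Q_total=25.00, C_total=3.00, V=8.33; Q1=16.67, Q2=8.33; dissipated=0.000
Total dissipated: 173.583 μJ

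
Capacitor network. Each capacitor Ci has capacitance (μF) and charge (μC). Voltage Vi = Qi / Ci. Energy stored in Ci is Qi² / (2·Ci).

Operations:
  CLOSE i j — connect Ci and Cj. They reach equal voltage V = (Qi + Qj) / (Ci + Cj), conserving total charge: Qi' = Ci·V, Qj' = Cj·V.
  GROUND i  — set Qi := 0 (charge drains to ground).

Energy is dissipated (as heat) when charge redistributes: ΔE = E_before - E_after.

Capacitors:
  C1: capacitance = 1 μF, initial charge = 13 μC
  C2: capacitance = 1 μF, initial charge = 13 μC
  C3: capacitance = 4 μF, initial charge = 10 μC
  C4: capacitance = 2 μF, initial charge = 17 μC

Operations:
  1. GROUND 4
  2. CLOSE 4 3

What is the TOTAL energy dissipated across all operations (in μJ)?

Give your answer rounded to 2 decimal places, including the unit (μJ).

Initial: C1(1μF, Q=13μC, V=13.00V), C2(1μF, Q=13μC, V=13.00V), C3(4μF, Q=10μC, V=2.50V), C4(2μF, Q=17μC, V=8.50V)
Op 1: GROUND 4: Q4=0; energy lost=72.250
Op 2: CLOSE 4-3: Q_total=10.00, C_total=6.00, V=1.67; Q4=3.33, Q3=6.67; dissipated=4.167
Total dissipated: 76.417 μJ

Answer: 76.42 μJ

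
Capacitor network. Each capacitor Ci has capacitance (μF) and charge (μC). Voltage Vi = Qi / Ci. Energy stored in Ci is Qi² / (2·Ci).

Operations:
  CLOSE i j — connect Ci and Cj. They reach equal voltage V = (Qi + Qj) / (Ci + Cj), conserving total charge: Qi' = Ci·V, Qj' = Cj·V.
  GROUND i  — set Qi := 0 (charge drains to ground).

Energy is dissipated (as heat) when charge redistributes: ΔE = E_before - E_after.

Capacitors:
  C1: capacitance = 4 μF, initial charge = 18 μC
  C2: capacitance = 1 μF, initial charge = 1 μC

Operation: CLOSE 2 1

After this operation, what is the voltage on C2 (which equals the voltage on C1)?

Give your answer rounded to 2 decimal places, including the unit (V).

Answer: 3.80 V

Derivation:
Initial: C1(4μF, Q=18μC, V=4.50V), C2(1μF, Q=1μC, V=1.00V)
Op 1: CLOSE 2-1: Q_total=19.00, C_total=5.00, V=3.80; Q2=3.80, Q1=15.20; dissipated=4.900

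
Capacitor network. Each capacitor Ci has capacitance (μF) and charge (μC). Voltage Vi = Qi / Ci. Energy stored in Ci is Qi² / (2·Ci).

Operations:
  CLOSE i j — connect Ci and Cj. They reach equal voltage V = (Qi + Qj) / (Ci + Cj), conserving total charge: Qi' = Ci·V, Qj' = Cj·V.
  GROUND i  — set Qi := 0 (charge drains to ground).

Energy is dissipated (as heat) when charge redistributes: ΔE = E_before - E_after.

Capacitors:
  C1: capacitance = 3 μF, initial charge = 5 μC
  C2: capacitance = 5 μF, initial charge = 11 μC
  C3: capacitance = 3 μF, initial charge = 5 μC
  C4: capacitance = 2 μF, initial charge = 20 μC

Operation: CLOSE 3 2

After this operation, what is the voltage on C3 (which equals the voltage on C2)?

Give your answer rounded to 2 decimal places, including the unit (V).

Answer: 2.00 V

Derivation:
Initial: C1(3μF, Q=5μC, V=1.67V), C2(5μF, Q=11μC, V=2.20V), C3(3μF, Q=5μC, V=1.67V), C4(2μF, Q=20μC, V=10.00V)
Op 1: CLOSE 3-2: Q_total=16.00, C_total=8.00, V=2.00; Q3=6.00, Q2=10.00; dissipated=0.267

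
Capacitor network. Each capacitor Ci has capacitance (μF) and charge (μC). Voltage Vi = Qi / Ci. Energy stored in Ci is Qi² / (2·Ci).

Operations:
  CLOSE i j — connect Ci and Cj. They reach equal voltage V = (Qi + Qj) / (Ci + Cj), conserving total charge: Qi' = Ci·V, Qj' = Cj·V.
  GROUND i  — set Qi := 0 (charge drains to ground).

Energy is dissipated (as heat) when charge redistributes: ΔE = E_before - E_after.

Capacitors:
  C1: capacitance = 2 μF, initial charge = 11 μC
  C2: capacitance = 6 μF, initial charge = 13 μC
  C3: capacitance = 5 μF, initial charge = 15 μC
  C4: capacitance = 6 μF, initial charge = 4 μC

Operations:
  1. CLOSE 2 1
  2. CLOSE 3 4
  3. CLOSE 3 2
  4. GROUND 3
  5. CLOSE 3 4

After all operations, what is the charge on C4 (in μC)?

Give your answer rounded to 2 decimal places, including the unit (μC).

Initial: C1(2μF, Q=11μC, V=5.50V), C2(6μF, Q=13μC, V=2.17V), C3(5μF, Q=15μC, V=3.00V), C4(6μF, Q=4μC, V=0.67V)
Op 1: CLOSE 2-1: Q_total=24.00, C_total=8.00, V=3.00; Q2=18.00, Q1=6.00; dissipated=8.333
Op 2: CLOSE 3-4: Q_total=19.00, C_total=11.00, V=1.73; Q3=8.64, Q4=10.36; dissipated=7.424
Op 3: CLOSE 3-2: Q_total=26.64, C_total=11.00, V=2.42; Q3=12.11, Q2=14.53; dissipated=2.209
Op 4: GROUND 3: Q3=0; energy lost=14.659
Op 5: CLOSE 3-4: Q_total=10.36, C_total=11.00, V=0.94; Q3=4.71, Q4=5.65; dissipated=4.068
Final charges: Q1=6.00, Q2=14.53, Q3=4.71, Q4=5.65

Answer: 5.65 μC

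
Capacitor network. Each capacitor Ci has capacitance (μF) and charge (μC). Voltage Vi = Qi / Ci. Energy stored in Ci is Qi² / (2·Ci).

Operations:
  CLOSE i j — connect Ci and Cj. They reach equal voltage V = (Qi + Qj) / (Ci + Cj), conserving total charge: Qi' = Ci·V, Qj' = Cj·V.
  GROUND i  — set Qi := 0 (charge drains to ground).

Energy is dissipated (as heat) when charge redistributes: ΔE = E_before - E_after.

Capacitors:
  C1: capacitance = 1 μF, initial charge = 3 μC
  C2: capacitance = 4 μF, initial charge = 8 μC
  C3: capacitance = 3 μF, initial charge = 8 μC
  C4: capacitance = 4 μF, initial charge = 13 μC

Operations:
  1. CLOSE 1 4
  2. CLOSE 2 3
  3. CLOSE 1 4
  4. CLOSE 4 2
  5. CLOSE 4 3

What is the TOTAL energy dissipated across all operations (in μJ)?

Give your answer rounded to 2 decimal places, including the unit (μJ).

Answer: 1.42 μJ

Derivation:
Initial: C1(1μF, Q=3μC, V=3.00V), C2(4μF, Q=8μC, V=2.00V), C3(3μF, Q=8μC, V=2.67V), C4(4μF, Q=13μC, V=3.25V)
Op 1: CLOSE 1-4: Q_total=16.00, C_total=5.00, V=3.20; Q1=3.20, Q4=12.80; dissipated=0.025
Op 2: CLOSE 2-3: Q_total=16.00, C_total=7.00, V=2.29; Q2=9.14, Q3=6.86; dissipated=0.381
Op 3: CLOSE 1-4: Q_total=16.00, C_total=5.00, V=3.20; Q1=3.20, Q4=12.80; dissipated=0.000
Op 4: CLOSE 4-2: Q_total=21.94, C_total=8.00, V=2.74; Q4=10.97, Q2=10.97; dissipated=0.836
Op 5: CLOSE 4-3: Q_total=17.83, C_total=7.00, V=2.55; Q4=10.19, Q3=7.64; dissipated=0.179
Total dissipated: 1.421 μJ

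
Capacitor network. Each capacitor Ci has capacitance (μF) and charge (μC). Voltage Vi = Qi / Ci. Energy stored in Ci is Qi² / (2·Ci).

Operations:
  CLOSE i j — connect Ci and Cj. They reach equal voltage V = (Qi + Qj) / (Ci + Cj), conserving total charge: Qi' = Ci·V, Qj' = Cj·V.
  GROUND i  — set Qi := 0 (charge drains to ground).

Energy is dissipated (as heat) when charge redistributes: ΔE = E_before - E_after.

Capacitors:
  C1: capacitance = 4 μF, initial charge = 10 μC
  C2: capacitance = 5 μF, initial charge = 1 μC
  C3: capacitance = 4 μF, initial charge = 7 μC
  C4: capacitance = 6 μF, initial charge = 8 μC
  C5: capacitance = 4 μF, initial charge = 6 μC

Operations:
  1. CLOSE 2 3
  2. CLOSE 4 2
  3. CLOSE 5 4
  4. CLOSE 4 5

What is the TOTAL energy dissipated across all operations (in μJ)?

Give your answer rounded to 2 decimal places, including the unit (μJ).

Initial: C1(4μF, Q=10μC, V=2.50V), C2(5μF, Q=1μC, V=0.20V), C3(4μF, Q=7μC, V=1.75V), C4(6μF, Q=8μC, V=1.33V), C5(4μF, Q=6μC, V=1.50V)
Op 1: CLOSE 2-3: Q_total=8.00, C_total=9.00, V=0.89; Q2=4.44, Q3=3.56; dissipated=2.669
Op 2: CLOSE 4-2: Q_total=12.44, C_total=11.00, V=1.13; Q4=6.79, Q2=5.66; dissipated=0.269
Op 3: CLOSE 5-4: Q_total=12.79, C_total=10.00, V=1.28; Q5=5.12, Q4=7.67; dissipated=0.163
Op 4: CLOSE 4-5: Q_total=12.79, C_total=10.00, V=1.28; Q4=7.67, Q5=5.12; dissipated=0.000
Total dissipated: 3.102 μJ

Answer: 3.10 μJ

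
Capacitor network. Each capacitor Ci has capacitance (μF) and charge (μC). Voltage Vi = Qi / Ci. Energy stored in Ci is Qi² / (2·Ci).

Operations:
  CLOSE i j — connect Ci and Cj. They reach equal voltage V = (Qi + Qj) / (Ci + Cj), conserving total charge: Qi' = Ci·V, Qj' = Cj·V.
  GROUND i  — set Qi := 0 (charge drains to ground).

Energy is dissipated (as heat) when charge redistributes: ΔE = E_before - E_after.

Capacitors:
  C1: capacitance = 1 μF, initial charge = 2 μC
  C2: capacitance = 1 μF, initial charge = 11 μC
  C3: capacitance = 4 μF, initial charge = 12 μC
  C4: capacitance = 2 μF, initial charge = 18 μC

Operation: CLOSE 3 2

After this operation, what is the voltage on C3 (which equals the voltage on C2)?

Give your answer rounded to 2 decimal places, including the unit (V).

Initial: C1(1μF, Q=2μC, V=2.00V), C2(1μF, Q=11μC, V=11.00V), C3(4μF, Q=12μC, V=3.00V), C4(2μF, Q=18μC, V=9.00V)
Op 1: CLOSE 3-2: Q_total=23.00, C_total=5.00, V=4.60; Q3=18.40, Q2=4.60; dissipated=25.600

Answer: 4.60 V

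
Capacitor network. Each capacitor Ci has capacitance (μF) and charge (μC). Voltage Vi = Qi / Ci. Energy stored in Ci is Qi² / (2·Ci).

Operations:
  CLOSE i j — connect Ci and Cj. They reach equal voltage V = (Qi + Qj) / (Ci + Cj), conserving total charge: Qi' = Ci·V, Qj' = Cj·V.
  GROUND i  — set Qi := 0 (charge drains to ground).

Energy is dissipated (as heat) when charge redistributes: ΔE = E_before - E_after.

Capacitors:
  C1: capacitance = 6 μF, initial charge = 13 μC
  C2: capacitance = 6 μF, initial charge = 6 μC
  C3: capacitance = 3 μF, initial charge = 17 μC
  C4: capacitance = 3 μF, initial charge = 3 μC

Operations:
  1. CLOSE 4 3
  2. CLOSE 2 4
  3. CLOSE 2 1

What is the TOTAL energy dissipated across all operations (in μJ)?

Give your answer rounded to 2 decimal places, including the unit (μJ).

Answer: 22.00 μJ

Derivation:
Initial: C1(6μF, Q=13μC, V=2.17V), C2(6μF, Q=6μC, V=1.00V), C3(3μF, Q=17μC, V=5.67V), C4(3μF, Q=3μC, V=1.00V)
Op 1: CLOSE 4-3: Q_total=20.00, C_total=6.00, V=3.33; Q4=10.00, Q3=10.00; dissipated=16.333
Op 2: CLOSE 2-4: Q_total=16.00, C_total=9.00, V=1.78; Q2=10.67, Q4=5.33; dissipated=5.444
Op 3: CLOSE 2-1: Q_total=23.67, C_total=12.00, V=1.97; Q2=11.83, Q1=11.83; dissipated=0.227
Total dissipated: 22.005 μJ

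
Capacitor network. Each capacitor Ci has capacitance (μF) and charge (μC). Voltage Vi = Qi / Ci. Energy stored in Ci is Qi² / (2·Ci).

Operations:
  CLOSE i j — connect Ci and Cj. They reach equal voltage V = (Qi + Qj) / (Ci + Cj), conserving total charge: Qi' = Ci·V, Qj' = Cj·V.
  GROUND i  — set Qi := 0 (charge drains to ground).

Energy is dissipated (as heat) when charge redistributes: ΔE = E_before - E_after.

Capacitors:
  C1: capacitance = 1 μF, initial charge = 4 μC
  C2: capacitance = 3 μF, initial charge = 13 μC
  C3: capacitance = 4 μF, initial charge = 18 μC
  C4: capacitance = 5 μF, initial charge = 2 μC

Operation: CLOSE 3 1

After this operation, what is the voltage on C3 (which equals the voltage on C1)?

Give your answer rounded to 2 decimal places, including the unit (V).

Answer: 4.40 V

Derivation:
Initial: C1(1μF, Q=4μC, V=4.00V), C2(3μF, Q=13μC, V=4.33V), C3(4μF, Q=18μC, V=4.50V), C4(5μF, Q=2μC, V=0.40V)
Op 1: CLOSE 3-1: Q_total=22.00, C_total=5.00, V=4.40; Q3=17.60, Q1=4.40; dissipated=0.100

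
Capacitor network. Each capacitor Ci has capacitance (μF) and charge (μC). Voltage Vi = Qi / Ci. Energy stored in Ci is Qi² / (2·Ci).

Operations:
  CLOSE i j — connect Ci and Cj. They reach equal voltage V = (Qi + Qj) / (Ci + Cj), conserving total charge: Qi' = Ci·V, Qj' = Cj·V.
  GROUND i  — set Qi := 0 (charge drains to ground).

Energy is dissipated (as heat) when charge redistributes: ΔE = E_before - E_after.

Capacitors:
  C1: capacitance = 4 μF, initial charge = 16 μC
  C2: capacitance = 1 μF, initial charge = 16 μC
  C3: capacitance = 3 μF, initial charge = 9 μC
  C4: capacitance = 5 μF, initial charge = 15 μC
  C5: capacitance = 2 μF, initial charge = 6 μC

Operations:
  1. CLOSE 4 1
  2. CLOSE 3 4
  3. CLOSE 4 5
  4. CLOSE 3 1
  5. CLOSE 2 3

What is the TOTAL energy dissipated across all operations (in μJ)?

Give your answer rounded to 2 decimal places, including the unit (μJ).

Initial: C1(4μF, Q=16μC, V=4.00V), C2(1μF, Q=16μC, V=16.00V), C3(3μF, Q=9μC, V=3.00V), C4(5μF, Q=15μC, V=3.00V), C5(2μF, Q=6μC, V=3.00V)
Op 1: CLOSE 4-1: Q_total=31.00, C_total=9.00, V=3.44; Q4=17.22, Q1=13.78; dissipated=1.111
Op 2: CLOSE 3-4: Q_total=26.22, C_total=8.00, V=3.28; Q3=9.83, Q4=16.39; dissipated=0.185
Op 3: CLOSE 4-5: Q_total=22.39, C_total=7.00, V=3.20; Q4=15.99, Q5=6.40; dissipated=0.055
Op 4: CLOSE 3-1: Q_total=23.61, C_total=7.00, V=3.37; Q3=10.12, Q1=13.49; dissipated=0.024
Op 5: CLOSE 2-3: Q_total=26.12, C_total=4.00, V=6.53; Q2=6.53, Q3=19.59; dissipated=59.790
Total dissipated: 61.165 μJ

Answer: 61.17 μJ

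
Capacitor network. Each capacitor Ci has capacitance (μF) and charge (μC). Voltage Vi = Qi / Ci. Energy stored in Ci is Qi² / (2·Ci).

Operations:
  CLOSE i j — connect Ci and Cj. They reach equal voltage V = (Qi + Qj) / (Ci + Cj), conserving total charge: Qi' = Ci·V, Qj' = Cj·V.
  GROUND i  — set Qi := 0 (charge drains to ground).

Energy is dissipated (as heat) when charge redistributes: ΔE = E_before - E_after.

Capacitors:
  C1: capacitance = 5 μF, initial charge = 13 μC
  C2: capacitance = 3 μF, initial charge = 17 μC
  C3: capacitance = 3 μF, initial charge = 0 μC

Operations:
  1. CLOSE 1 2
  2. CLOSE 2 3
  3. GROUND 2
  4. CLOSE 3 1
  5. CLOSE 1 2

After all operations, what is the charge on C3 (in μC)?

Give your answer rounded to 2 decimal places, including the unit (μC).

Initial: C1(5μF, Q=13μC, V=2.60V), C2(3μF, Q=17μC, V=5.67V), C3(3μF, Q=0μC, V=0.00V)
Op 1: CLOSE 1-2: Q_total=30.00, C_total=8.00, V=3.75; Q1=18.75, Q2=11.25; dissipated=8.817
Op 2: CLOSE 2-3: Q_total=11.25, C_total=6.00, V=1.88; Q2=5.62, Q3=5.62; dissipated=10.547
Op 3: GROUND 2: Q2=0; energy lost=5.273
Op 4: CLOSE 3-1: Q_total=24.38, C_total=8.00, V=3.05; Q3=9.14, Q1=15.23; dissipated=3.296
Op 5: CLOSE 1-2: Q_total=15.23, C_total=8.00, V=1.90; Q1=9.52, Q2=5.71; dissipated=8.703
Final charges: Q1=9.52, Q2=5.71, Q3=9.14

Answer: 9.14 μC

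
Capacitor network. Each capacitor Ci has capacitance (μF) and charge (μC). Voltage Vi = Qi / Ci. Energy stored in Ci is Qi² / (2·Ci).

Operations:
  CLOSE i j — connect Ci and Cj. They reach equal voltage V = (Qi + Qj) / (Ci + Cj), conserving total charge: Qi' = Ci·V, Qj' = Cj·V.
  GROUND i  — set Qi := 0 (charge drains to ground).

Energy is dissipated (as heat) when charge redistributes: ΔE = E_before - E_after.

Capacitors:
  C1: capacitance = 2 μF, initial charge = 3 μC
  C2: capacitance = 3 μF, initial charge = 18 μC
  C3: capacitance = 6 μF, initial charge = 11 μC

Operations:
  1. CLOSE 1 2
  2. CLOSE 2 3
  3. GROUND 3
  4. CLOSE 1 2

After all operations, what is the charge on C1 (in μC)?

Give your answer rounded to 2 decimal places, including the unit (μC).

Initial: C1(2μF, Q=3μC, V=1.50V), C2(3μF, Q=18μC, V=6.00V), C3(6μF, Q=11μC, V=1.83V)
Op 1: CLOSE 1-2: Q_total=21.00, C_total=5.00, V=4.20; Q1=8.40, Q2=12.60; dissipated=12.150
Op 2: CLOSE 2-3: Q_total=23.60, C_total=9.00, V=2.62; Q2=7.87, Q3=15.73; dissipated=5.601
Op 3: GROUND 3: Q3=0; energy lost=20.628
Op 4: CLOSE 1-2: Q_total=16.27, C_total=5.00, V=3.25; Q1=6.51, Q2=9.76; dissipated=1.494
Final charges: Q1=6.51, Q2=9.76, Q3=0.00

Answer: 6.51 μC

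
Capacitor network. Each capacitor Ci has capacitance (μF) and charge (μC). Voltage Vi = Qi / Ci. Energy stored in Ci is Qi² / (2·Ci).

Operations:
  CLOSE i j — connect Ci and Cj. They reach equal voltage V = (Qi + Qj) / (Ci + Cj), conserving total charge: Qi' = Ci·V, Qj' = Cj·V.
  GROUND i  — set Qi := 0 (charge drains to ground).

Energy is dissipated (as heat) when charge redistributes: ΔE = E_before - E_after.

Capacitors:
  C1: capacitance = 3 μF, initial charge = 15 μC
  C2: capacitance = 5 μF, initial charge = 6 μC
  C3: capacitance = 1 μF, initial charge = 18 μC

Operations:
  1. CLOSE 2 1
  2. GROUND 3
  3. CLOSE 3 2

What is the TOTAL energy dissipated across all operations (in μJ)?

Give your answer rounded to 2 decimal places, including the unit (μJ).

Initial: C1(3μF, Q=15μC, V=5.00V), C2(5μF, Q=6μC, V=1.20V), C3(1μF, Q=18μC, V=18.00V)
Op 1: CLOSE 2-1: Q_total=21.00, C_total=8.00, V=2.62; Q2=13.12, Q1=7.88; dissipated=13.537
Op 2: GROUND 3: Q3=0; energy lost=162.000
Op 3: CLOSE 3-2: Q_total=13.12, C_total=6.00, V=2.19; Q3=2.19, Q2=10.94; dissipated=2.871
Total dissipated: 178.409 μJ

Answer: 178.41 μJ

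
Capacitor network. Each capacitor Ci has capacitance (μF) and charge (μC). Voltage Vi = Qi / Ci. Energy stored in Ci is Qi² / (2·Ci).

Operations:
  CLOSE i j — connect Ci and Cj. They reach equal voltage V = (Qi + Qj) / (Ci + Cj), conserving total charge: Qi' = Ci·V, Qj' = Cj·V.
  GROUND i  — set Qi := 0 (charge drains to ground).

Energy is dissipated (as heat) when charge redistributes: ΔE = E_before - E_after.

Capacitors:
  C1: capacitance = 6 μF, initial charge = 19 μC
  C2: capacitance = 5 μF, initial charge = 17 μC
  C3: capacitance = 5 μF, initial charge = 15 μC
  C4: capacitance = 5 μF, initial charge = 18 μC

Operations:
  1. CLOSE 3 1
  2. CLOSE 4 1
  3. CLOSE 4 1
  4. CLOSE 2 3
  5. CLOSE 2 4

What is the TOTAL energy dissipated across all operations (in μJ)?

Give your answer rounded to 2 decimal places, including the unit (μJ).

Answer: 0.52 μJ

Derivation:
Initial: C1(6μF, Q=19μC, V=3.17V), C2(5μF, Q=17μC, V=3.40V), C3(5μF, Q=15μC, V=3.00V), C4(5μF, Q=18μC, V=3.60V)
Op 1: CLOSE 3-1: Q_total=34.00, C_total=11.00, V=3.09; Q3=15.45, Q1=18.55; dissipated=0.038
Op 2: CLOSE 4-1: Q_total=36.55, C_total=11.00, V=3.32; Q4=16.61, Q1=19.93; dissipated=0.353
Op 3: CLOSE 4-1: Q_total=36.55, C_total=11.00, V=3.32; Q4=16.61, Q1=19.93; dissipated=0.000
Op 4: CLOSE 2-3: Q_total=32.45, C_total=10.00, V=3.25; Q2=16.23, Q3=16.23; dissipated=0.119
Op 5: CLOSE 2-4: Q_total=32.84, C_total=10.00, V=3.28; Q2=16.42, Q4=16.42; dissipated=0.007
Total dissipated: 0.518 μJ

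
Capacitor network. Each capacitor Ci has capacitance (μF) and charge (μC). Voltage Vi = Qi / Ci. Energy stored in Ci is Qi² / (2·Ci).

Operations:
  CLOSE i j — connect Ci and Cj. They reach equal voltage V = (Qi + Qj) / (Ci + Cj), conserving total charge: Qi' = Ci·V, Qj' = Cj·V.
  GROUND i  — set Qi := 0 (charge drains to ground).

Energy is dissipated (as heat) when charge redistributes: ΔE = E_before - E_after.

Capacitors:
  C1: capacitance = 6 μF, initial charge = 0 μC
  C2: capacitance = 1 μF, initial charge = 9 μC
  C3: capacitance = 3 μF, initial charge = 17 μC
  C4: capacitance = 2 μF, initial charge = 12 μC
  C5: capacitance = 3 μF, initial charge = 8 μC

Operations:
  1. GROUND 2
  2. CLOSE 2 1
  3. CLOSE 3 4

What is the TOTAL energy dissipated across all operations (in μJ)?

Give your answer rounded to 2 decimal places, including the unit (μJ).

Initial: C1(6μF, Q=0μC, V=0.00V), C2(1μF, Q=9μC, V=9.00V), C3(3μF, Q=17μC, V=5.67V), C4(2μF, Q=12μC, V=6.00V), C5(3μF, Q=8μC, V=2.67V)
Op 1: GROUND 2: Q2=0; energy lost=40.500
Op 2: CLOSE 2-1: Q_total=0.00, C_total=7.00, V=0.00; Q2=0.00, Q1=0.00; dissipated=0.000
Op 3: CLOSE 3-4: Q_total=29.00, C_total=5.00, V=5.80; Q3=17.40, Q4=11.60; dissipated=0.067
Total dissipated: 40.567 μJ

Answer: 40.57 μJ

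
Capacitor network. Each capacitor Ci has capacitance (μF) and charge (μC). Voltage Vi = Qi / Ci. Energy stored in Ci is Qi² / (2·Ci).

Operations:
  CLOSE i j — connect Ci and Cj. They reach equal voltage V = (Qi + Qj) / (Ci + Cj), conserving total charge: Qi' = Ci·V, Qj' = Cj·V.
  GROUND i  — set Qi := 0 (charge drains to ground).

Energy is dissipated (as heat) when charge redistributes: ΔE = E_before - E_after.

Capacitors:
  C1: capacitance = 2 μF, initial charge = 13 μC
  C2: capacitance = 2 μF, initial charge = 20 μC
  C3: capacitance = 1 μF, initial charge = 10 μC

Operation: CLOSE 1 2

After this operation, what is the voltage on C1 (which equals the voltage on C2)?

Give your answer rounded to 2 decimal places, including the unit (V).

Initial: C1(2μF, Q=13μC, V=6.50V), C2(2μF, Q=20μC, V=10.00V), C3(1μF, Q=10μC, V=10.00V)
Op 1: CLOSE 1-2: Q_total=33.00, C_total=4.00, V=8.25; Q1=16.50, Q2=16.50; dissipated=6.125

Answer: 8.25 V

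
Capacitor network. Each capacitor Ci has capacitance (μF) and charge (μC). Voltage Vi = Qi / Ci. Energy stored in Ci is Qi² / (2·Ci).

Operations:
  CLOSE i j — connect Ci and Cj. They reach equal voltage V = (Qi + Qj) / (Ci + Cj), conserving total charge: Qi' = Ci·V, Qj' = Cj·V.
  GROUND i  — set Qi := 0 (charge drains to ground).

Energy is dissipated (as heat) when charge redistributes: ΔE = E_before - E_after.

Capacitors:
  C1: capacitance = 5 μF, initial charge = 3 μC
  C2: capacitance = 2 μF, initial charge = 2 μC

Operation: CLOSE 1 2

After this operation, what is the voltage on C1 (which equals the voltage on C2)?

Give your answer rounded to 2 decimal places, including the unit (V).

Answer: 0.71 V

Derivation:
Initial: C1(5μF, Q=3μC, V=0.60V), C2(2μF, Q=2μC, V=1.00V)
Op 1: CLOSE 1-2: Q_total=5.00, C_total=7.00, V=0.71; Q1=3.57, Q2=1.43; dissipated=0.114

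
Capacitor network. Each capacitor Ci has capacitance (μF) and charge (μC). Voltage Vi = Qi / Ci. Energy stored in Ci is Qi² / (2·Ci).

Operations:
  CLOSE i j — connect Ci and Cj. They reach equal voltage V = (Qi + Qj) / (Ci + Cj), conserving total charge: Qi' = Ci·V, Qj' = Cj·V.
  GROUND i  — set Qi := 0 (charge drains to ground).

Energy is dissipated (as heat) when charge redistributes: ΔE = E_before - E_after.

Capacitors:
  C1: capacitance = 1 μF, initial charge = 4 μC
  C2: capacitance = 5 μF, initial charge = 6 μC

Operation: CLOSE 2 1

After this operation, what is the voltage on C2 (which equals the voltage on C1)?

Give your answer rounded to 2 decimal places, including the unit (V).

Initial: C1(1μF, Q=4μC, V=4.00V), C2(5μF, Q=6μC, V=1.20V)
Op 1: CLOSE 2-1: Q_total=10.00, C_total=6.00, V=1.67; Q2=8.33, Q1=1.67; dissipated=3.267

Answer: 1.67 V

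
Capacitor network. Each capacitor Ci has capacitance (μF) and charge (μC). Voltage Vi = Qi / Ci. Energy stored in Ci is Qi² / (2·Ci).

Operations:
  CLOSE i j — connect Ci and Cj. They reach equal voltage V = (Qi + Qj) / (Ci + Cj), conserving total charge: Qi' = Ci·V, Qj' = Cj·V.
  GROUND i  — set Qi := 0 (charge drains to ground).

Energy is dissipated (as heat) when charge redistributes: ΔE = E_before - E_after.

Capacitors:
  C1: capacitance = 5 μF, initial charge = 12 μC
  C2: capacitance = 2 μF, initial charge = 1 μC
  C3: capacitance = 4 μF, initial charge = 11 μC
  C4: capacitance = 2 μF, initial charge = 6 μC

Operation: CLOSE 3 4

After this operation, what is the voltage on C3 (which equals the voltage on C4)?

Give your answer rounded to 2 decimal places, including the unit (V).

Answer: 2.83 V

Derivation:
Initial: C1(5μF, Q=12μC, V=2.40V), C2(2μF, Q=1μC, V=0.50V), C3(4μF, Q=11μC, V=2.75V), C4(2μF, Q=6μC, V=3.00V)
Op 1: CLOSE 3-4: Q_total=17.00, C_total=6.00, V=2.83; Q3=11.33, Q4=5.67; dissipated=0.042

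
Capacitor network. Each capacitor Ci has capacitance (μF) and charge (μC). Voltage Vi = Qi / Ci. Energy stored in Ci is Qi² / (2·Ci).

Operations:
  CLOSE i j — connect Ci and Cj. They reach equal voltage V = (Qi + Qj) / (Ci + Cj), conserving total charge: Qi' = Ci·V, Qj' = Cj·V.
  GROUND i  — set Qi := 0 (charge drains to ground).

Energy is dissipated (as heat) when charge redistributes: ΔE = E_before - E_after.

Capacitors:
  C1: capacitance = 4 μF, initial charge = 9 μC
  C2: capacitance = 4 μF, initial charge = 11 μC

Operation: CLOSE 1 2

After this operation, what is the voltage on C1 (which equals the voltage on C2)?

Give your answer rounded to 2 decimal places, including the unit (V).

Answer: 2.50 V

Derivation:
Initial: C1(4μF, Q=9μC, V=2.25V), C2(4μF, Q=11μC, V=2.75V)
Op 1: CLOSE 1-2: Q_total=20.00, C_total=8.00, V=2.50; Q1=10.00, Q2=10.00; dissipated=0.250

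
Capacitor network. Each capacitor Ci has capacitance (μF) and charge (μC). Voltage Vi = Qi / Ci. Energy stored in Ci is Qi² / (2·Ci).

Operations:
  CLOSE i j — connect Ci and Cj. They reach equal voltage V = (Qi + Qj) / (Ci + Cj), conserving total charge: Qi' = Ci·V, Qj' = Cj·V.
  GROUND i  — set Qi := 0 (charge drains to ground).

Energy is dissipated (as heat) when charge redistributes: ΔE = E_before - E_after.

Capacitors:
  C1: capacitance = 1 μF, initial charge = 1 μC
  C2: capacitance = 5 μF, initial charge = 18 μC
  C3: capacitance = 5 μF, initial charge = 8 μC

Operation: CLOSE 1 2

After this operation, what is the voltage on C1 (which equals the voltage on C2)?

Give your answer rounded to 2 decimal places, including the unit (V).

Answer: 3.17 V

Derivation:
Initial: C1(1μF, Q=1μC, V=1.00V), C2(5μF, Q=18μC, V=3.60V), C3(5μF, Q=8μC, V=1.60V)
Op 1: CLOSE 1-2: Q_total=19.00, C_total=6.00, V=3.17; Q1=3.17, Q2=15.83; dissipated=2.817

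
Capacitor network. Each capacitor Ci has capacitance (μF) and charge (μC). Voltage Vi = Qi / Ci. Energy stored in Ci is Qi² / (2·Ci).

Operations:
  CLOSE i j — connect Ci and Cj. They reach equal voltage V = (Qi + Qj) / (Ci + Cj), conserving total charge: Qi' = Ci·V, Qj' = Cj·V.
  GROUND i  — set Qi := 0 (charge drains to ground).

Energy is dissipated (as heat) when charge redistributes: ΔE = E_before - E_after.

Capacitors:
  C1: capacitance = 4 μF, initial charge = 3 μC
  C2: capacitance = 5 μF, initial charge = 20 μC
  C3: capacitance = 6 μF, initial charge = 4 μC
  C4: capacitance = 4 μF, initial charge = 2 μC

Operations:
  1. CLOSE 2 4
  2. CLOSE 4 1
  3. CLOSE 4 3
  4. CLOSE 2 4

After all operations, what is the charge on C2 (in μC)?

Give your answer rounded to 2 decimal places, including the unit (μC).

Initial: C1(4μF, Q=3μC, V=0.75V), C2(5μF, Q=20μC, V=4.00V), C3(6μF, Q=4μC, V=0.67V), C4(4μF, Q=2μC, V=0.50V)
Op 1: CLOSE 2-4: Q_total=22.00, C_total=9.00, V=2.44; Q2=12.22, Q4=9.78; dissipated=13.611
Op 2: CLOSE 4-1: Q_total=12.78, C_total=8.00, V=1.60; Q4=6.39, Q1=6.39; dissipated=2.871
Op 3: CLOSE 4-3: Q_total=10.39, C_total=10.00, V=1.04; Q4=4.16, Q3=6.23; dissipated=1.039
Op 4: CLOSE 2-4: Q_total=16.38, C_total=9.00, V=1.82; Q2=9.10, Q4=7.28; dissipated=2.195
Final charges: Q1=6.39, Q2=9.10, Q3=6.23, Q4=7.28

Answer: 9.10 μC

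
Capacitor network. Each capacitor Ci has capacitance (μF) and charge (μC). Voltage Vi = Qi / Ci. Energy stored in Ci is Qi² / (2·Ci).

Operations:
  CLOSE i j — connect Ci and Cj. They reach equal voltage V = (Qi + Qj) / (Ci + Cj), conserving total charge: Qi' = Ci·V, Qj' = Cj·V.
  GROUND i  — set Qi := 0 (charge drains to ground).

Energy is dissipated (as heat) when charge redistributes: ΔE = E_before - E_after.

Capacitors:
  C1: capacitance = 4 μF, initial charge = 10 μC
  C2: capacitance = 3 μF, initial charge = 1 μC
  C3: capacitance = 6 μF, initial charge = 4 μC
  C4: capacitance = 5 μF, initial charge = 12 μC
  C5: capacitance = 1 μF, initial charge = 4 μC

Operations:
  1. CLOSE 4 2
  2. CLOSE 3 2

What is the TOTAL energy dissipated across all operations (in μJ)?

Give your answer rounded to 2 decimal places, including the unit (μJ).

Answer: 4.92 μJ

Derivation:
Initial: C1(4μF, Q=10μC, V=2.50V), C2(3μF, Q=1μC, V=0.33V), C3(6μF, Q=4μC, V=0.67V), C4(5μF, Q=12μC, V=2.40V), C5(1μF, Q=4μC, V=4.00V)
Op 1: CLOSE 4-2: Q_total=13.00, C_total=8.00, V=1.62; Q4=8.12, Q2=4.88; dissipated=4.004
Op 2: CLOSE 3-2: Q_total=8.88, C_total=9.00, V=0.99; Q3=5.92, Q2=2.96; dissipated=0.918
Total dissipated: 4.923 μJ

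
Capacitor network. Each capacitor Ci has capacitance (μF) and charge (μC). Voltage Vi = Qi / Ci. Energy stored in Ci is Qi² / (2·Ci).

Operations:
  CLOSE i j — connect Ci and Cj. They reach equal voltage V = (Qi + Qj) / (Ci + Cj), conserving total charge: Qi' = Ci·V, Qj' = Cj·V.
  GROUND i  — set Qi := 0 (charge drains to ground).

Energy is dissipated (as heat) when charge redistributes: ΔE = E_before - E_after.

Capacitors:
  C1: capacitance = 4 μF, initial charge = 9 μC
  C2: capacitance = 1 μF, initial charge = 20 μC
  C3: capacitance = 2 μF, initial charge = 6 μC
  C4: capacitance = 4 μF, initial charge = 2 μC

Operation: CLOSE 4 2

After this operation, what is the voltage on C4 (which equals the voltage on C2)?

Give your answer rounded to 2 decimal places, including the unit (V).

Initial: C1(4μF, Q=9μC, V=2.25V), C2(1μF, Q=20μC, V=20.00V), C3(2μF, Q=6μC, V=3.00V), C4(4μF, Q=2μC, V=0.50V)
Op 1: CLOSE 4-2: Q_total=22.00, C_total=5.00, V=4.40; Q4=17.60, Q2=4.40; dissipated=152.100

Answer: 4.40 V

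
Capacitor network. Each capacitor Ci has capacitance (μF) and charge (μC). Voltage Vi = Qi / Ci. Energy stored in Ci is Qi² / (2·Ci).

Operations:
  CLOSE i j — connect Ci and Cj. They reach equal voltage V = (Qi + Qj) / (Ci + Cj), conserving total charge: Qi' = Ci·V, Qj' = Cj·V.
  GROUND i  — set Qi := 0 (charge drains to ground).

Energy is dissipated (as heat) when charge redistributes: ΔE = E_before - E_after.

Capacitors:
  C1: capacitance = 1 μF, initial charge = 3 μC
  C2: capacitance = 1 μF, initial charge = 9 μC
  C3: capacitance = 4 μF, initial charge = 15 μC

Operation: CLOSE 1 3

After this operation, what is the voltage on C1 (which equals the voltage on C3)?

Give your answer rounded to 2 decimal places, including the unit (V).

Answer: 3.60 V

Derivation:
Initial: C1(1μF, Q=3μC, V=3.00V), C2(1μF, Q=9μC, V=9.00V), C3(4μF, Q=15μC, V=3.75V)
Op 1: CLOSE 1-3: Q_total=18.00, C_total=5.00, V=3.60; Q1=3.60, Q3=14.40; dissipated=0.225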